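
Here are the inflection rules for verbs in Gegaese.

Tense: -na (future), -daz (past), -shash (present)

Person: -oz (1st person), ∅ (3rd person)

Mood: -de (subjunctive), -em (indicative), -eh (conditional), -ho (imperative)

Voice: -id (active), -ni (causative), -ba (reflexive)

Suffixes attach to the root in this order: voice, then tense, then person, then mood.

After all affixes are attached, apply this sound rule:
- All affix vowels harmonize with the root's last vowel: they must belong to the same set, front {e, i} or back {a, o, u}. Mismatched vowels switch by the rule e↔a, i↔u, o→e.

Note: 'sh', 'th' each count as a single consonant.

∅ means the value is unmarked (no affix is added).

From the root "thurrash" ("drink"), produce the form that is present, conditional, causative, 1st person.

thurrashnushashozah

Attach voice causative -ni → thurrashni.
Attach tense present -shash → thurrashnishash.
Attach person 1st person -oz → thurrashnishashoz.
Attach mood conditional -eh → thurrashnishashozeh.
Apply vowel harmony: thurrashnishashozeh → thurrashnushashozah.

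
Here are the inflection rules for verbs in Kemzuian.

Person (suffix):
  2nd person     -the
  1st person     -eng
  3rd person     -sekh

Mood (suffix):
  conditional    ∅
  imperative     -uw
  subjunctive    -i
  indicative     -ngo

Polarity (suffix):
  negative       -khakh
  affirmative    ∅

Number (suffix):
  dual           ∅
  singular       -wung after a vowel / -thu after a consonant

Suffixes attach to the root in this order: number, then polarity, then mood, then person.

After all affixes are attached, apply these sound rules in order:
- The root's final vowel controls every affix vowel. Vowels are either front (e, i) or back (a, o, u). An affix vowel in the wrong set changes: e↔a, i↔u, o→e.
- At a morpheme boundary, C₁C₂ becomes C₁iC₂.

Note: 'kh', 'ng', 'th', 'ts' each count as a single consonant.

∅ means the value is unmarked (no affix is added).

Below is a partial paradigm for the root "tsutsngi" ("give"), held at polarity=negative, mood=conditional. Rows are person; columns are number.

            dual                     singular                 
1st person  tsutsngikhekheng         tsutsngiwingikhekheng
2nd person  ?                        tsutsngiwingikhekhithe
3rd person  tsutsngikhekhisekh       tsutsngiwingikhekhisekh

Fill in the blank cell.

number = dual: zero marking, form stays tsutsngi.
Attach polarity negative -khakh → tsutsngikhakh.
mood = conditional: zero marking, form stays tsutsngikhakh.
Attach person 2nd person -the → tsutsngikhakhthe.
Apply vowel harmony: tsutsngikhakhthe → tsutsngikhekhthe.
Apply epenthesis: tsutsngikhekhthe → tsutsngikhekhithe.

tsutsngikhekhithe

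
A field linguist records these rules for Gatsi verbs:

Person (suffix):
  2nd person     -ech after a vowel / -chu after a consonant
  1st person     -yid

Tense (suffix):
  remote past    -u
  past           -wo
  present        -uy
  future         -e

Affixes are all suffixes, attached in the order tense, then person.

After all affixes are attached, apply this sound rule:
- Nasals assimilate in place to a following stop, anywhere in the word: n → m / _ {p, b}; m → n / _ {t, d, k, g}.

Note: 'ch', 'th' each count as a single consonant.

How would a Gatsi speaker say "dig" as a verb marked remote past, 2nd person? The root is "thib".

thibuech

Attach tense remote past -u → thibu.
Attach person 2nd person -ech (after vowel 'u') → thibuech.
Nasal assimilation: no change.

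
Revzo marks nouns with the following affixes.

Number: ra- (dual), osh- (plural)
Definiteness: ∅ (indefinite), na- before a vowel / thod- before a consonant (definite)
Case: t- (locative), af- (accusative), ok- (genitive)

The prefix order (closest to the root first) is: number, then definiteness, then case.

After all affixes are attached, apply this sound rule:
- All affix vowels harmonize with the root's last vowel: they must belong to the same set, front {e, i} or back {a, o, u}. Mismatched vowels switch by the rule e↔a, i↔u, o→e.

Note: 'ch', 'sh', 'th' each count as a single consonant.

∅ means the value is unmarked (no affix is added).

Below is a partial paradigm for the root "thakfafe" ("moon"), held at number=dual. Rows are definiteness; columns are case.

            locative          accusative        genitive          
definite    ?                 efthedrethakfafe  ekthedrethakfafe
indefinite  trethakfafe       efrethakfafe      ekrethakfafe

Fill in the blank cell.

Attach number dual ra- → rathakfafe.
Attach definiteness definite thod- (before consonant 'r') → thodrathakfafe.
Attach case locative t- → tthodrathakfafe.
Apply vowel harmony: tthodrathakfafe → tthedrethakfafe.

tthedrethakfafe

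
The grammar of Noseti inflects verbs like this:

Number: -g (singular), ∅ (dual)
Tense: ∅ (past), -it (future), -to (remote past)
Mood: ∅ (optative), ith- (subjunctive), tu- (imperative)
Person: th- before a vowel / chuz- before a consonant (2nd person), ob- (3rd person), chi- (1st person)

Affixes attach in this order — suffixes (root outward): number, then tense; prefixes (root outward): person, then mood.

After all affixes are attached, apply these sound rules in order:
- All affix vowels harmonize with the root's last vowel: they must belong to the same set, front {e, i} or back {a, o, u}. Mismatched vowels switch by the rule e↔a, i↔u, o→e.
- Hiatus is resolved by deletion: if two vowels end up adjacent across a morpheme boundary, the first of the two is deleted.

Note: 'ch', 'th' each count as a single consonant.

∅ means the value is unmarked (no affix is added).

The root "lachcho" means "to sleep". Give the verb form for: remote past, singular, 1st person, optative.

Attach person 1st person chi- → chilachcho.
mood = optative: zero marking, form stays chilachcho.
Attach number singular -g → chilachchog.
Attach tense remote past -to → chilachchogto.
Apply vowel harmony: chilachchogto → chulachchogto.
Vowel deletion: no change.

chulachchogto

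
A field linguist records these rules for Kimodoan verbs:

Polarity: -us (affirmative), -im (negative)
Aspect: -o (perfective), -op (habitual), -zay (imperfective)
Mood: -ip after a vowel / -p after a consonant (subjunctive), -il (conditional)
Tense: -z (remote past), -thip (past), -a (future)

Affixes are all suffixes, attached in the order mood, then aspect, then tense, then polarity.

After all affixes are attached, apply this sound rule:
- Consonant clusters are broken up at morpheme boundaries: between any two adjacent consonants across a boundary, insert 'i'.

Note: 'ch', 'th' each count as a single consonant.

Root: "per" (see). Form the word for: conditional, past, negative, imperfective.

Attach mood conditional -il → peril.
Attach aspect imperfective -zay → perilzay.
Attach tense past -thip → perilzaythip.
Attach polarity negative -im → perilzaythipim.
Apply epenthesis: perilzaythipim → perilizayithipim.

perilizayithipim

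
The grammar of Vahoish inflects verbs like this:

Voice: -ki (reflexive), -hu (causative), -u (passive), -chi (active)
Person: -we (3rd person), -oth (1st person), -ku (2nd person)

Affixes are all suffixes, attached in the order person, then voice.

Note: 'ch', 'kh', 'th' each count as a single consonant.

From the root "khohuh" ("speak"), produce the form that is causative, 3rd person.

Attach person 3rd person -we → khohuhwe.
Attach voice causative -hu → khohuhwehu.

khohuhwehu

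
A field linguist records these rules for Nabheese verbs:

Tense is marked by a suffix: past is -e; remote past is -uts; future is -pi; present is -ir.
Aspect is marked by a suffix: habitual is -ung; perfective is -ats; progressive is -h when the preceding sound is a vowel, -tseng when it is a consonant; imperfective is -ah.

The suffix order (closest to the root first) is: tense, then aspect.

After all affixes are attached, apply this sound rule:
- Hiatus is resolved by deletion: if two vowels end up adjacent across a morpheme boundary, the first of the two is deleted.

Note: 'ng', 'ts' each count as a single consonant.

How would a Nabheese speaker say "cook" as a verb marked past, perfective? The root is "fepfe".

Attach tense past -e → fepfee.
Attach aspect perfective -ats → fepfeeats.
Apply vowel deletion: fepfeeats → fepfats.

fepfats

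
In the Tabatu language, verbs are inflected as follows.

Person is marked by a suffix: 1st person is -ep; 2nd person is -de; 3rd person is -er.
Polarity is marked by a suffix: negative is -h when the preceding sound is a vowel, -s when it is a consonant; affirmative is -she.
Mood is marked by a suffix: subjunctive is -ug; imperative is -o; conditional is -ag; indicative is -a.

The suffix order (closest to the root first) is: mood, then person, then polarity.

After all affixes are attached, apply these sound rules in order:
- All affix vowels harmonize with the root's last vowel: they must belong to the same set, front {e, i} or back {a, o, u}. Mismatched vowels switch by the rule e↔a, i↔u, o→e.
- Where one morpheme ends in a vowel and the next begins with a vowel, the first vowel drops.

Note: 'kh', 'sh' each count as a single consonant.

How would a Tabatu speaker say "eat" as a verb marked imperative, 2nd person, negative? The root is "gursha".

Attach mood imperative -o → gurshao.
Attach person 2nd person -de → gurshaode.
Attach polarity negative -h (after vowel 'e') → gurshaodeh.
Apply vowel harmony: gurshaodeh → gurshaodah.
Apply vowel deletion: gurshaodah → gurshodah.

gurshodah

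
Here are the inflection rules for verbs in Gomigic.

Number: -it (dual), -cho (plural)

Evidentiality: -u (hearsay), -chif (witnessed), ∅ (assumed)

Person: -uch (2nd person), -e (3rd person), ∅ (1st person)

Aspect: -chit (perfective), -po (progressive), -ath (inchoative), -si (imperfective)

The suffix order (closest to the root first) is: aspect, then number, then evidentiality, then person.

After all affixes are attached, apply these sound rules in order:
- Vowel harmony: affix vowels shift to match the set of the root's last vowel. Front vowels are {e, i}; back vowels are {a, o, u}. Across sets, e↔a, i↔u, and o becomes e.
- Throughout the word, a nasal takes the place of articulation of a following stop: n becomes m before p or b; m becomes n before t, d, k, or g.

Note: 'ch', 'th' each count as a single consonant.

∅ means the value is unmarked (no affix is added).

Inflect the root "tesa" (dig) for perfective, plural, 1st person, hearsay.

Attach aspect perfective -chit → tesachit.
Attach number plural -cho → tesachitcho.
Attach evidentiality hearsay -u → tesachitchou.
person = 1st person: zero marking, form stays tesachitchou.
Apply vowel harmony: tesachitchou → tesachutchou.
Nasal assimilation: no change.

tesachutchou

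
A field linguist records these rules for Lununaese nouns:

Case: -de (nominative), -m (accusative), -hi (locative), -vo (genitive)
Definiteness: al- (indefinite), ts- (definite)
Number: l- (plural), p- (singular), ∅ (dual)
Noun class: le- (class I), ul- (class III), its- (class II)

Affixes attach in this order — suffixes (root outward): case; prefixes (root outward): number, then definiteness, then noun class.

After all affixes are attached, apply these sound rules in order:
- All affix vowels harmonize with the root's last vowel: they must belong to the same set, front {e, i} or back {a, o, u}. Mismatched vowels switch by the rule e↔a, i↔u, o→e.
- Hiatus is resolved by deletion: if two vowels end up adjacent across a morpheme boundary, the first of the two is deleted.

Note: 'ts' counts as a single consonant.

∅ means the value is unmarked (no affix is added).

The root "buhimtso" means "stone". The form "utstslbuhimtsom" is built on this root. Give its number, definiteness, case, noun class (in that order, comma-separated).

plural, definite, accusative, class II

Segment: its-ts-l-buhimtso-m.
number: l- → plural.
definiteness: ts- → definite.
case: -m → accusative.
noun class: its- → class II.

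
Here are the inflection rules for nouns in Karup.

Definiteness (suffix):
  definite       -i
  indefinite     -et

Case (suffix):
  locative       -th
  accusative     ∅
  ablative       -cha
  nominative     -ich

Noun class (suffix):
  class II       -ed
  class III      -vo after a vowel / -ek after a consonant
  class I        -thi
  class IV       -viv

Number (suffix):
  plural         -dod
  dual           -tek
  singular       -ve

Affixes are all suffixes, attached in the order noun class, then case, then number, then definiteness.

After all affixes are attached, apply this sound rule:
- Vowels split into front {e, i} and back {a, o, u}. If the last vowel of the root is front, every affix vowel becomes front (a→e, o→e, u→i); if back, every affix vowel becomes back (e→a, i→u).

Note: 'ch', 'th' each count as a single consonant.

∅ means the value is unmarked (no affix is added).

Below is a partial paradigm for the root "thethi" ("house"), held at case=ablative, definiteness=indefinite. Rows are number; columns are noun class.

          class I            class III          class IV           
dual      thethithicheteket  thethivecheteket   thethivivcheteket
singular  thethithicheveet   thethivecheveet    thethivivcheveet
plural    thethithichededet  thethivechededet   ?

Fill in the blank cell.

thethivivchededet

Attach noun class class IV -viv → thethiviv.
Attach case ablative -cha → thethivivcha.
Attach number plural -dod → thethivivchadod.
Attach definiteness indefinite -et → thethivivchadodet.
Apply vowel harmony: thethivivchadodet → thethivivchededet.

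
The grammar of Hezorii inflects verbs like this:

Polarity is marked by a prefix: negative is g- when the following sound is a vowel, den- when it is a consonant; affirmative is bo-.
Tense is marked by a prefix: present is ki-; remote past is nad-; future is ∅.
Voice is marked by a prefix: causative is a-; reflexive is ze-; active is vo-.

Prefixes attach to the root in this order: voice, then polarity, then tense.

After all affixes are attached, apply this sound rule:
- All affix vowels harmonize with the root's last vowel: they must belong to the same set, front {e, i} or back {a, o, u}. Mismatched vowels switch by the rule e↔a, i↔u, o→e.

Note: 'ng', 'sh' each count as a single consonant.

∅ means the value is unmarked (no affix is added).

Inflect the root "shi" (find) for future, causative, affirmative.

Attach voice causative a- → ashi.
Attach polarity affirmative bo- → boashi.
tense = future: zero marking, form stays boashi.
Apply vowel harmony: boashi → beeshi.

beeshi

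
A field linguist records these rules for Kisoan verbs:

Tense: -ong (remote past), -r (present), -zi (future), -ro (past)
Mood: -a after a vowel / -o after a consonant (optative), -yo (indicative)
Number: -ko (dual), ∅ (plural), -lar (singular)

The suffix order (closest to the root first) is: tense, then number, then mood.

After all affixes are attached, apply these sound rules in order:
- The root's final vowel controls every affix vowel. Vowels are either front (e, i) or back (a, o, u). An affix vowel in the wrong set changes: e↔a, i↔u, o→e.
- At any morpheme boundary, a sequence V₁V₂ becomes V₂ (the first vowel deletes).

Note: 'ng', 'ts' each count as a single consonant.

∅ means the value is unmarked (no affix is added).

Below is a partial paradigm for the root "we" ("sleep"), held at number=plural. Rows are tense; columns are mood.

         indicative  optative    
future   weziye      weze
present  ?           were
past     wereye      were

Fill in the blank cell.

Attach tense present -r → wer.
number = plural: zero marking, form stays wer.
Attach mood indicative -yo → weryo.
Apply vowel harmony: weryo → werye.
Vowel deletion: no change.

werye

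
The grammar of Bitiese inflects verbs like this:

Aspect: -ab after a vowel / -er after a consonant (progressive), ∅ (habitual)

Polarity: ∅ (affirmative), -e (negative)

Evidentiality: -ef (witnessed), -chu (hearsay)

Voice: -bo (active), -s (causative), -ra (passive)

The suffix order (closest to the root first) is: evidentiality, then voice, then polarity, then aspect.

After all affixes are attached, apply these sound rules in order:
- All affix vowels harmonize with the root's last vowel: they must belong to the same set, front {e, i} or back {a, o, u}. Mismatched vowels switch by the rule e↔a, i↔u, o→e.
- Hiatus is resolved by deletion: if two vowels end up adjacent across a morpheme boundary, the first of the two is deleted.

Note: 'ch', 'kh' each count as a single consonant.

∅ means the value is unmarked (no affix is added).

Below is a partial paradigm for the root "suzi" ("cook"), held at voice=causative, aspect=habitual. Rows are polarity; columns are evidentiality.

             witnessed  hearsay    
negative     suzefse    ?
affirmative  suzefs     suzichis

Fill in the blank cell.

suzichise

Attach evidentiality hearsay -chu → suzichu.
Attach voice causative -s → suzichus.
Attach polarity negative -e → suzichuse.
aspect = habitual: zero marking, form stays suzichuse.
Apply vowel harmony: suzichuse → suzichise.
Vowel deletion: no change.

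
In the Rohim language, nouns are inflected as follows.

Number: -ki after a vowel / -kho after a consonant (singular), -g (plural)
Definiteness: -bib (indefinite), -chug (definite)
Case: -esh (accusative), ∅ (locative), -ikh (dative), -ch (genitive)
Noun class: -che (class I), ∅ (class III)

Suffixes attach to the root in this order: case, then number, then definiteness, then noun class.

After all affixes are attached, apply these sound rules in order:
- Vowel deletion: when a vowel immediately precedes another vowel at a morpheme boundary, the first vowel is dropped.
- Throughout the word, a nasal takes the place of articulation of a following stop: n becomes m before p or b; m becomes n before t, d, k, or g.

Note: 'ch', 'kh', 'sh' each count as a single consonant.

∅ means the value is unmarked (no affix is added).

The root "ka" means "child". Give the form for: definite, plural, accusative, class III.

Attach case accusative -esh → kaesh.
Attach number plural -g → kaeshg.
Attach definiteness definite -chug → kaeshgchug.
noun class = class III: zero marking, form stays kaeshgchug.
Apply vowel deletion: kaeshgchug → keshgchug.
Nasal assimilation: no change.

keshgchug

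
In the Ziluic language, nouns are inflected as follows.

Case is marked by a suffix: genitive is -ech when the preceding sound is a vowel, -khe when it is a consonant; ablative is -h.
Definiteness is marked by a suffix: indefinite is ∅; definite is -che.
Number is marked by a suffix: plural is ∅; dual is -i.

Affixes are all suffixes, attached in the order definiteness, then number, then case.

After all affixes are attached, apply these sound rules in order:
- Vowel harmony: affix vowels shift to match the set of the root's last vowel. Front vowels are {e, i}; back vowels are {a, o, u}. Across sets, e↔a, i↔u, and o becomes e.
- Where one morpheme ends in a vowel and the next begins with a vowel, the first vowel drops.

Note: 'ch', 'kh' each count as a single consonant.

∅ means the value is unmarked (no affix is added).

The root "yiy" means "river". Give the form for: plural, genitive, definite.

yiychech

Attach definiteness definite -che → yiyche.
number = plural: zero marking, form stays yiyche.
Attach case genitive -ech (after vowel 'e') → yiycheech.
Vowel harmony: no change.
Apply vowel deletion: yiycheech → yiychech.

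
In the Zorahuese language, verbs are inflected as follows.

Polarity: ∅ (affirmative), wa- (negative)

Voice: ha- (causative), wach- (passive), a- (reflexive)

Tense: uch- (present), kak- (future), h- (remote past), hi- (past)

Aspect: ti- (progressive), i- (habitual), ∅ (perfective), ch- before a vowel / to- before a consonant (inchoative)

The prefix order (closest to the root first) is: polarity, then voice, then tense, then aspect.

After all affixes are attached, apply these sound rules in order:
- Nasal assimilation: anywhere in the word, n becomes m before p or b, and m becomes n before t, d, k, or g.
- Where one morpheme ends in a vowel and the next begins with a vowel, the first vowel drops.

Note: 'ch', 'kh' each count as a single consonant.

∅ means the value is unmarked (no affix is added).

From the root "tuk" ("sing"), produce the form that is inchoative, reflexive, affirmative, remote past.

tohatuk

polarity = affirmative: zero marking, form stays tuk.
Attach voice reflexive a- → atuk.
Attach tense remote past h- → hatuk.
Attach aspect inchoative to- (before consonant 'h') → tohatuk.
Nasal assimilation: no change.
Vowel deletion: no change.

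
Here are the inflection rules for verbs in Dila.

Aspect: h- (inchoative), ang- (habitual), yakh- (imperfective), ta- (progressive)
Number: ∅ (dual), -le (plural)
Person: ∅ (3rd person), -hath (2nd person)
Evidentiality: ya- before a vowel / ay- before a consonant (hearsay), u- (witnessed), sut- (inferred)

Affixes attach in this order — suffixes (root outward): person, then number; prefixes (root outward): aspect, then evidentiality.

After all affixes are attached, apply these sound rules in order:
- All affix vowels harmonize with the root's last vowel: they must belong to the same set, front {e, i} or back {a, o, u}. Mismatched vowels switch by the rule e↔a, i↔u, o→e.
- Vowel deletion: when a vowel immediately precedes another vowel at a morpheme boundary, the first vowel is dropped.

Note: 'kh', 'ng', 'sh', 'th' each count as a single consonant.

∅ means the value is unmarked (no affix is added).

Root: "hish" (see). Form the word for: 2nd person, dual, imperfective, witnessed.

Attach person 2nd person -hath → hishhath.
Attach aspect imperfective yakh- → yakhhishhath.
number = dual: zero marking, form stays yakhhishhath.
Attach evidentiality witnessed u- → uyakhhishhath.
Apply vowel harmony: uyakhhishhath → iyekhhishheth.
Vowel deletion: no change.

iyekhhishheth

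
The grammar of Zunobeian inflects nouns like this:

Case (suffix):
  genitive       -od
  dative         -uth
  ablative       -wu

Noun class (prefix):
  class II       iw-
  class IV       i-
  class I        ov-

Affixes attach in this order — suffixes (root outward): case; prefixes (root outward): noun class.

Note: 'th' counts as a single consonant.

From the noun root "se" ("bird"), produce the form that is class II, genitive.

Attach case genitive -od → seod.
Attach noun class class II iw- → iwseod.

iwseod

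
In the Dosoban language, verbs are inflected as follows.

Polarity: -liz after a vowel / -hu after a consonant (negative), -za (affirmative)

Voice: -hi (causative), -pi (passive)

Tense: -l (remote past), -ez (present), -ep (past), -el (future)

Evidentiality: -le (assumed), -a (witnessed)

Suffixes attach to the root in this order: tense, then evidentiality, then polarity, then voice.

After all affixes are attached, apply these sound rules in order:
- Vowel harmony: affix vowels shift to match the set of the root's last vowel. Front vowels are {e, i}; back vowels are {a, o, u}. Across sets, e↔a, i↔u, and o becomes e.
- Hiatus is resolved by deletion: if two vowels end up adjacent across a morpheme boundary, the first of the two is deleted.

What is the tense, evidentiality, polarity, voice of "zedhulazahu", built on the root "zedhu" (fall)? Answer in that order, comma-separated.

Segment: zedhu-l-a-za-hi.
tense: -l → remote past.
evidentiality: -a → witnessed.
polarity: -za → affirmative.
voice: -hi → causative.

remote past, witnessed, affirmative, causative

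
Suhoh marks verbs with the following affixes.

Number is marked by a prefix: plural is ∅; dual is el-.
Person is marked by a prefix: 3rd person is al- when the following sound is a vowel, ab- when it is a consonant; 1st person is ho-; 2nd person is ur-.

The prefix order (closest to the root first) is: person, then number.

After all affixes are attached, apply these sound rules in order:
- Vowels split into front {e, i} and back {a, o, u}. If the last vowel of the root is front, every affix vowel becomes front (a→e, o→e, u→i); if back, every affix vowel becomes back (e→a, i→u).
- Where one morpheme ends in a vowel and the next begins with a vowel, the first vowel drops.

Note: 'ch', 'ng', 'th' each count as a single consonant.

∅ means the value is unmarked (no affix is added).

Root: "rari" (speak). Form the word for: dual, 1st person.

Attach person 1st person ho- → horari.
Attach number dual el- → elhorari.
Apply vowel harmony: elhorari → elherari.
Vowel deletion: no change.

elherari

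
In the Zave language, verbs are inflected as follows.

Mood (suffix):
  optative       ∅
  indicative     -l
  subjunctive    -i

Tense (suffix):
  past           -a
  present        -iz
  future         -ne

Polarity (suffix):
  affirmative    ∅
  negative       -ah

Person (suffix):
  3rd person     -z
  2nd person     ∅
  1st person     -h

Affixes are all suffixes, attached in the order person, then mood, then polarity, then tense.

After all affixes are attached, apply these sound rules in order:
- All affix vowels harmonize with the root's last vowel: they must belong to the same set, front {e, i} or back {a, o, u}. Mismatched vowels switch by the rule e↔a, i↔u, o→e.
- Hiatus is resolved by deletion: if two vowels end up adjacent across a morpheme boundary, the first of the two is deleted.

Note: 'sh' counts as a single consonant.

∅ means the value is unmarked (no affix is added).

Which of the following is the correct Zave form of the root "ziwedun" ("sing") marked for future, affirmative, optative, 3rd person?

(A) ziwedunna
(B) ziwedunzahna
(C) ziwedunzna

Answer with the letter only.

Attach person 3rd person -z → ziwedunz.
mood = optative: zero marking, form stays ziwedunz.
polarity = affirmative: zero marking, form stays ziwedunz.
Attach tense future -ne → ziwedunzne.
Apply vowel harmony: ziwedunzne → ziwedunzna.
Vowel deletion: no change.
So the correct form is ziwedunzna, option (C).
(B) ziwedunzahna is wrong: it uses negative instead of affirmative for polarity.
(A) ziwedunna is wrong: it uses 2nd person instead of 3rd person for person.

C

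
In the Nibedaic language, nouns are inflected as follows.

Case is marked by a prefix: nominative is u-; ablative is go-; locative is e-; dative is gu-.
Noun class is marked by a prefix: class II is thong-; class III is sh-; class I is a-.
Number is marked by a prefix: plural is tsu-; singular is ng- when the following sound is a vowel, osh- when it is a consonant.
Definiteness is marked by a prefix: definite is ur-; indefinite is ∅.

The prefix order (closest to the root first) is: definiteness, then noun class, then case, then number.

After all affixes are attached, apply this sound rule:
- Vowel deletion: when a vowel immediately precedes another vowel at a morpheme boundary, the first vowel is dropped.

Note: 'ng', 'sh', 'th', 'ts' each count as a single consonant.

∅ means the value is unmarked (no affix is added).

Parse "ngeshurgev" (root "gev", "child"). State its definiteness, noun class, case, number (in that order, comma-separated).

Segment: ng-e-sh-ur-gev.
definiteness: ur- → definite.
noun class: sh- → class III.
case: e- → locative.
number: ng/osh- → singular.

definite, class III, locative, singular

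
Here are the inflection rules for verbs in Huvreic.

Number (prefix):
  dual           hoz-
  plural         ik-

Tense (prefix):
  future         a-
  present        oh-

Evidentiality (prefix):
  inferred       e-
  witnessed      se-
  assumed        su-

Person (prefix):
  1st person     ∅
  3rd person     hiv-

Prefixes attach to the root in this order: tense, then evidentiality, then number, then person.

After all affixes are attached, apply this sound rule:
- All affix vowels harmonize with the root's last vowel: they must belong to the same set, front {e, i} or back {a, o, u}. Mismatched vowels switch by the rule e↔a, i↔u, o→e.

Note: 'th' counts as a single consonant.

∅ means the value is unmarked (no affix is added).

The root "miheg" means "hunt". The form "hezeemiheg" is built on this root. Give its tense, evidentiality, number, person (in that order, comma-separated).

future, inferred, dual, 1st person

Segment: hoz-e-a-miheg.
tense: a- → future.
evidentiality: e- → inferred.
number: hoz- → dual.
person: ∅ → 1st person.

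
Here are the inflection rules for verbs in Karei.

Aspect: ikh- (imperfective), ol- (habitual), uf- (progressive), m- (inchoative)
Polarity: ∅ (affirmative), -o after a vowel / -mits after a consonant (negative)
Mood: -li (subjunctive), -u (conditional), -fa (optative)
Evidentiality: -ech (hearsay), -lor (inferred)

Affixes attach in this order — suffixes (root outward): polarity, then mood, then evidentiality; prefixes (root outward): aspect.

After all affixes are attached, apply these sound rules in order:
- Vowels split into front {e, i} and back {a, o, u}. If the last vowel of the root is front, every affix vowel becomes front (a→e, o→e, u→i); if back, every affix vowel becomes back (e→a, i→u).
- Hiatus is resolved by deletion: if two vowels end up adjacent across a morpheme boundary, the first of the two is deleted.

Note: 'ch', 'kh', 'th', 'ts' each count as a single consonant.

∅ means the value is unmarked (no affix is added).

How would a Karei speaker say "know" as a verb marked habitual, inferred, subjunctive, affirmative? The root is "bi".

polarity = affirmative: zero marking, form stays bi.
Attach mood subjunctive -li → bili.
Attach evidentiality inferred -lor → bililor.
Attach aspect habitual ol- → olbililor.
Apply vowel harmony: olbililor → elbililer.
Vowel deletion: no change.

elbililer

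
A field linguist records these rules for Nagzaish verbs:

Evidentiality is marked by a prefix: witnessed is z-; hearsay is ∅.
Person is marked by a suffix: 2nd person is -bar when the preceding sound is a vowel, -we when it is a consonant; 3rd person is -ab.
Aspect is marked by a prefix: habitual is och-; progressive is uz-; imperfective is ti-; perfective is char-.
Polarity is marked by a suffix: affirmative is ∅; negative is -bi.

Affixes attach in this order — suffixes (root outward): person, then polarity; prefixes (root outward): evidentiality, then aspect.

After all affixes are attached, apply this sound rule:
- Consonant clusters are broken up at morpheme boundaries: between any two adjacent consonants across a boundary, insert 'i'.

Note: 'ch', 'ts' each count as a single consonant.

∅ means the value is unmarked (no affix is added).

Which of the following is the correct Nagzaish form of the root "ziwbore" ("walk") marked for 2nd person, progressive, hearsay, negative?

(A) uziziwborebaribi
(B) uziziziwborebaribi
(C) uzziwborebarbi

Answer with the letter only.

A

Attach person 2nd person -bar (after vowel 'e') → ziwborebar.
Attach polarity negative -bi → ziwborebarbi.
evidentiality = hearsay: zero marking, form stays ziwborebarbi.
Attach aspect progressive uz- → uzziwborebarbi.
Apply epenthesis: uzziwborebarbi → uziziwborebaribi.
So the correct form is uziziwborebaribi, option (A).
(B) uziziziwborebaribi is wrong: it uses witnessed instead of hearsay for evidentiality.
(C) uzziwborebarbi is wrong: it fails to apply the sound rule(s).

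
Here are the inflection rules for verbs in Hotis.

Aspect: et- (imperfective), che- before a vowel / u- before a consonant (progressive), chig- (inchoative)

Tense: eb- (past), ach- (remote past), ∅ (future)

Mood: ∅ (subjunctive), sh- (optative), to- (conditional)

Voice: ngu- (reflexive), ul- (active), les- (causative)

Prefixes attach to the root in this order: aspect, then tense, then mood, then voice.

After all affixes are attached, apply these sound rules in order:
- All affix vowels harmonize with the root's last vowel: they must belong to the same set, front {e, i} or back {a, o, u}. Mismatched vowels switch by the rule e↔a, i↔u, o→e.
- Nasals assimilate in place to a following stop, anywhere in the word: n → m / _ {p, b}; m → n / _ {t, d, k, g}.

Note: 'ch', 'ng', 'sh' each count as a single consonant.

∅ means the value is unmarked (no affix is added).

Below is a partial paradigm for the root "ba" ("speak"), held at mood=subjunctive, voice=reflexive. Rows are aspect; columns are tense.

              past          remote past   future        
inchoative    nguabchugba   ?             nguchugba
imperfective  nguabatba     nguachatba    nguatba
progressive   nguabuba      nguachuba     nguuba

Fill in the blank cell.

Attach aspect inchoative chig- → chigba.
Attach tense remote past ach- → achchigba.
mood = subjunctive: zero marking, form stays achchigba.
Attach voice reflexive ngu- → nguachchigba.
Apply vowel harmony: nguachchigba → nguachchugba.
Nasal assimilation: no change.

nguachchugba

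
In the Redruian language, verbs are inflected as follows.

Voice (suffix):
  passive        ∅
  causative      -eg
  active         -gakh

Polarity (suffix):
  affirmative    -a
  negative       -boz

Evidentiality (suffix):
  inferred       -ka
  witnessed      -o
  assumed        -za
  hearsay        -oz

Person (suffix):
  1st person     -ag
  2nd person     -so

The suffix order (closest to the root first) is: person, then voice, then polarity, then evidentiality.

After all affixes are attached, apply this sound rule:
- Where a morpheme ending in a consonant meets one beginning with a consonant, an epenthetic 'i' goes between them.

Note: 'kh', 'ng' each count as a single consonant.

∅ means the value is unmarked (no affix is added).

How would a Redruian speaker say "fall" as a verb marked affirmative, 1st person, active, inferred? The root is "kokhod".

Attach person 1st person -ag → kokhodag.
Attach voice active -gakh → kokhodaggakh.
Attach polarity affirmative -a → kokhodaggakha.
Attach evidentiality inferred -ka → kokhodaggakhaka.
Apply epenthesis: kokhodaggakhaka → kokhodagigakhaka.

kokhodagigakhaka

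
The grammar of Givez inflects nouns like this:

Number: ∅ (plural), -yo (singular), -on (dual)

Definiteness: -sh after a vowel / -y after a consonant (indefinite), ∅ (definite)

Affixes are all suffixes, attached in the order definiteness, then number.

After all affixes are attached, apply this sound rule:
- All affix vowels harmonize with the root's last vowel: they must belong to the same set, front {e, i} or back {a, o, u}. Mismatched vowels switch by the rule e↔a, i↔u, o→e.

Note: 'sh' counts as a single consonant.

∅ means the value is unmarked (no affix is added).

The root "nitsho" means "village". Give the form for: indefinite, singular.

Attach definiteness indefinite -sh (after vowel 'o') → nitshosh.
Attach number singular -yo → nitshoshyo.
Vowel harmony: no change.

nitshoshyo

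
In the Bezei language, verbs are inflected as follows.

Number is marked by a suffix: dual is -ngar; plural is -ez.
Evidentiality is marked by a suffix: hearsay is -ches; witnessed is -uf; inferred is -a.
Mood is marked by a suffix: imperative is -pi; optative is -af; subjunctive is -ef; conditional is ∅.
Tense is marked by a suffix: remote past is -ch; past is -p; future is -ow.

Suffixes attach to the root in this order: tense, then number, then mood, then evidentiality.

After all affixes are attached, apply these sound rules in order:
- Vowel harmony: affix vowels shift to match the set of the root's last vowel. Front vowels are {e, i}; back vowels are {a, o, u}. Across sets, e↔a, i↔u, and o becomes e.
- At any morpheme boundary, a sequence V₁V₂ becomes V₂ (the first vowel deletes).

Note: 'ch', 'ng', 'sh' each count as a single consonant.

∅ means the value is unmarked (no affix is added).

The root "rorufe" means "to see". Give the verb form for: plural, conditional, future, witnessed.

rorufewezif

Attach tense future -ow → rorufeow.
Attach number plural -ez → rorufeowez.
mood = conditional: zero marking, form stays rorufeowez.
Attach evidentiality witnessed -uf → rorufeowezuf.
Apply vowel harmony: rorufeowezuf → rorufeewezif.
Apply vowel deletion: rorufeewezif → rorufewezif.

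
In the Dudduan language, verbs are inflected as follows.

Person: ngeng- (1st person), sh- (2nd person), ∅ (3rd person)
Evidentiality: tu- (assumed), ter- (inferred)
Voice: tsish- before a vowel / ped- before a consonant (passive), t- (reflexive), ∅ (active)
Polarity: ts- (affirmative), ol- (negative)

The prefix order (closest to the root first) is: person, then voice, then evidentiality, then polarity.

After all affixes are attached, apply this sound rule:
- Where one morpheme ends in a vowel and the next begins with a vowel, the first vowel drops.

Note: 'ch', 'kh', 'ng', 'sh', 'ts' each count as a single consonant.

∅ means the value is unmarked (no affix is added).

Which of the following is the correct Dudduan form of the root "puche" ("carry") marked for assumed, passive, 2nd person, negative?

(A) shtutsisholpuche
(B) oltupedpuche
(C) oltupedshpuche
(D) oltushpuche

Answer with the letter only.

C

Attach person 2nd person sh- → shpuche.
Attach voice passive ped- (before consonant 'sh') → pedshpuche.
Attach evidentiality assumed tu- → tupedshpuche.
Attach polarity negative ol- → oltupedshpuche.
Vowel deletion: no change.
So the correct form is oltupedshpuche, option (C).
(A) shtutsisholpuche is wrong: it has the affixes in the wrong order.
(D) oltushpuche is wrong: it uses active instead of passive for voice.
(B) oltupedpuche is wrong: it uses 3rd person instead of 2nd person for person.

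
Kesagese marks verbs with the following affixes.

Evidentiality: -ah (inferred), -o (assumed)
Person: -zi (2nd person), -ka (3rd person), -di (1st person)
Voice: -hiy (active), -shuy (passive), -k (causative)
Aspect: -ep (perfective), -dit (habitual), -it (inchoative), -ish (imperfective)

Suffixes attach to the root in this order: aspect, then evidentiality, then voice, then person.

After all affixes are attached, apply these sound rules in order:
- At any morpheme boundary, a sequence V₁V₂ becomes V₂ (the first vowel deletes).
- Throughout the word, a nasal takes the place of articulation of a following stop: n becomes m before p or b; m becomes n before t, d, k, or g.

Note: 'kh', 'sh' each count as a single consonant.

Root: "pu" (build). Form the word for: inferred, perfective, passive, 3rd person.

Attach aspect perfective -ep → puep.
Attach evidentiality inferred -ah → puepah.
Attach voice passive -shuy → puepahshuy.
Attach person 3rd person -ka → puepahshuyka.
Apply vowel deletion: puepahshuyka → pepahshuyka.
Nasal assimilation: no change.

pepahshuyka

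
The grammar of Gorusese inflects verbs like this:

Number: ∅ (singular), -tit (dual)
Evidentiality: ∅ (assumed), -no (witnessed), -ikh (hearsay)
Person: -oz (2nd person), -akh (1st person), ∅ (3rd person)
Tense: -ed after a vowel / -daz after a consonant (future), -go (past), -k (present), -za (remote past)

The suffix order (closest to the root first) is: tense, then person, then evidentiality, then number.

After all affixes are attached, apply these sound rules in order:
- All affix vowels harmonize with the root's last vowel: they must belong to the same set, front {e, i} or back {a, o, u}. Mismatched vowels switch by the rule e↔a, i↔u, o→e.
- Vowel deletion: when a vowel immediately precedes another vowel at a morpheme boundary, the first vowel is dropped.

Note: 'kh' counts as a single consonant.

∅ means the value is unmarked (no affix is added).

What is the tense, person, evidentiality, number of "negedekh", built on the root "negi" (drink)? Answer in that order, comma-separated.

Segment: negi-ed-akh.
tense: -ed/daz → future.
person: -akh → 1st person.
evidentiality: ∅ → assumed.
number: ∅ → singular.

future, 1st person, assumed, singular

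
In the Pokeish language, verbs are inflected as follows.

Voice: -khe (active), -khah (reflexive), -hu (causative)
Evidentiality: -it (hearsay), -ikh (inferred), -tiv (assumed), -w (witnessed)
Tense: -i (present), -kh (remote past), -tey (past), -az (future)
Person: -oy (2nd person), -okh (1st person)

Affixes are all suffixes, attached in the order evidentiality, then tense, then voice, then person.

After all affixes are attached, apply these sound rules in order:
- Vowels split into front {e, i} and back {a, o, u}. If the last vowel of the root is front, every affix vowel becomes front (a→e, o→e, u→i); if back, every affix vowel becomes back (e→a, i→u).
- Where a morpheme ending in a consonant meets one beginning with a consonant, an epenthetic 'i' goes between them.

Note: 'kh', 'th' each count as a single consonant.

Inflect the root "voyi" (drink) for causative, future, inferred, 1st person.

voyiikhezihiekh

Attach evidentiality inferred -ikh → voyiikh.
Attach tense future -az → voyiikhaz.
Attach voice causative -hu → voyiikhazhu.
Attach person 1st person -okh → voyiikhazhuokh.
Apply vowel harmony: voyiikhazhuokh → voyiikhezhiekh.
Apply epenthesis: voyiikhezhiekh → voyiikhezihiekh.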